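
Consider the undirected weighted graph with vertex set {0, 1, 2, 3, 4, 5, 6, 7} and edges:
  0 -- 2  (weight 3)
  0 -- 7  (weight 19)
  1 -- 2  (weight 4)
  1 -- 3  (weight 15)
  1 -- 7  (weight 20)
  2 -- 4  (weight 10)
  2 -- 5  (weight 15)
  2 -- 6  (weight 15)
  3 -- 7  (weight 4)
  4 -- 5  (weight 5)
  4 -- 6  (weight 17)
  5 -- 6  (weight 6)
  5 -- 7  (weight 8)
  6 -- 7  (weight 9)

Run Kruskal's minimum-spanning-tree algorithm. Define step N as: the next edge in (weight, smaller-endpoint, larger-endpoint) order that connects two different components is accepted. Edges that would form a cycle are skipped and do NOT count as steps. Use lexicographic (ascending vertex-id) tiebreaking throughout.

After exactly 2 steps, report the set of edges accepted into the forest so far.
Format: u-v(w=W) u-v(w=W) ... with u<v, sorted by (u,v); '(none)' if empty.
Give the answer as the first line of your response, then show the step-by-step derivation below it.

0-2(w=3) 1-2(w=4)

step 1: add edge 0-2 (w=3); MST = {0-2(w=3)}
step 2: add edge 1-2 (w=4); MST = {0-2(w=3) 1-2(w=4)}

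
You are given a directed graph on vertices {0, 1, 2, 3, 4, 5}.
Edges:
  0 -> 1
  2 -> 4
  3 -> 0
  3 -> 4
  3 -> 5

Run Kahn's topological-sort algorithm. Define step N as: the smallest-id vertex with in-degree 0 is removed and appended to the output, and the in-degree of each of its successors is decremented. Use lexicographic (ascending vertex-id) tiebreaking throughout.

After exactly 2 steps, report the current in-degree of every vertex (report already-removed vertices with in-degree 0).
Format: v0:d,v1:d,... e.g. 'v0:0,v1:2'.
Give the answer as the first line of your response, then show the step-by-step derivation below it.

v0:0,v1:1,v2:0,v3:0,v4:0,v5:0

step 1: output 2; order=[2]; indeg=(1,1,0,0,1,1)
step 2: output 3; order=[2,3]; indeg=(0,1,0,0,0,0)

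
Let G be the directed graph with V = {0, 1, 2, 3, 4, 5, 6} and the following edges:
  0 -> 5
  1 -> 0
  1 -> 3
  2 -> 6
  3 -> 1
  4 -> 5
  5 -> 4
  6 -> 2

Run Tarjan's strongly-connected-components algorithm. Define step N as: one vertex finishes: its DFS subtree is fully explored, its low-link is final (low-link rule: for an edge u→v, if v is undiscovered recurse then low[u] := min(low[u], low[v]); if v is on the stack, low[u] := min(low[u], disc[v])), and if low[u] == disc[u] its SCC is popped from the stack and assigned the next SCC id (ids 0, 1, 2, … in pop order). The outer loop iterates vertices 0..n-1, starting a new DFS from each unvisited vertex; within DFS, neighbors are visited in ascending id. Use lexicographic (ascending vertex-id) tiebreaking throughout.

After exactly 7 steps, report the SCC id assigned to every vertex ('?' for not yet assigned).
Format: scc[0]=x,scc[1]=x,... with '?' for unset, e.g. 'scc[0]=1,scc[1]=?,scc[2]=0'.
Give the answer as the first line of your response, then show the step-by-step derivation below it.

scc[0]=1,scc[1]=2,scc[2]=3,scc[3]=2,scc[4]=0,scc[5]=0,scc[6]=3

step 1: low=(low[0]=0,low[1]=?,low[2]=?,low[3]=?,low[4]=1,low[5]=1,low[6]=?); scc=(scc[0]=?,scc[1]=?,scc[2]=?,scc[3]=?,scc[4]=?,scc[5]=?,scc[6]=?)
step 2: low=(low[0]=0,low[1]=?,low[2]=?,low[3]=?,low[4]=1,low[5]=1,low[6]=?); scc=(scc[0]=?,scc[1]=?,scc[2]=?,scc[3]=?,scc[4]=0,scc[5]=0,scc[6]=?)
step 3: low=(low[0]=0,low[1]=?,low[2]=?,low[3]=?,low[4]=1,low[5]=1,low[6]=?); scc=(scc[0]=1,scc[1]=?,scc[2]=?,scc[3]=?,scc[4]=0,scc[5]=0,scc[6]=?)
step 4: low=(low[0]=0,low[1]=3,low[2]=?,low[3]=3,low[4]=1,low[5]=1,low[6]=?); scc=(scc[0]=1,scc[1]=?,scc[2]=?,scc[3]=?,scc[4]=0,scc[5]=0,scc[6]=?)
step 5: low=(low[0]=0,low[1]=3,low[2]=?,low[3]=3,low[4]=1,low[5]=1,low[6]=?); scc=(scc[0]=1,scc[1]=2,scc[2]=?,scc[3]=2,scc[4]=0,scc[5]=0,scc[6]=?)
step 6: low=(low[0]=0,low[1]=3,low[2]=5,low[3]=3,low[4]=1,low[5]=1,low[6]=5); scc=(scc[0]=1,scc[1]=2,scc[2]=?,scc[3]=2,scc[4]=0,scc[5]=0,scc[6]=?)
step 7: low=(low[0]=0,low[1]=3,low[2]=5,low[3]=3,low[4]=1,low[5]=1,low[6]=5); scc=(scc[0]=1,scc[1]=2,scc[2]=3,scc[3]=2,scc[4]=0,scc[5]=0,scc[6]=3)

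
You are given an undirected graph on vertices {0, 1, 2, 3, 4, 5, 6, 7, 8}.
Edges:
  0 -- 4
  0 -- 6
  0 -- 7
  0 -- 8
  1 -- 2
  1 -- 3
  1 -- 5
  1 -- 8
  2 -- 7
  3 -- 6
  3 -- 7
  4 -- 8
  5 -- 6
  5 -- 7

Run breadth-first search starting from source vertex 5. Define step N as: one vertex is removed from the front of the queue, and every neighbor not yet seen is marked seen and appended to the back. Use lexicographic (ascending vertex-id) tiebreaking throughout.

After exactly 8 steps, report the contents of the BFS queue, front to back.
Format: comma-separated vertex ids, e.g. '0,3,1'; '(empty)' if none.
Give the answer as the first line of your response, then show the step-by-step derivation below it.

4

step 1: dequeue 5; queue=[1,6,7]; order=5
step 2: dequeue 1; queue=[6,7,2,3,8]; order=5,1
step 3: dequeue 6; queue=[7,2,3,8,0]; order=5,1,6
step 4: dequeue 7; queue=[2,3,8,0]; order=5,1,6,7
step 5: dequeue 2; queue=[3,8,0]; order=5,1,6,7,2
step 6: dequeue 3; queue=[8,0]; order=5,1,6,7,2,3
step 7: dequeue 8; queue=[0,4]; order=5,1,6,7,2,3,8
step 8: dequeue 0; queue=[4]; order=5,1,6,7,2,3,8,0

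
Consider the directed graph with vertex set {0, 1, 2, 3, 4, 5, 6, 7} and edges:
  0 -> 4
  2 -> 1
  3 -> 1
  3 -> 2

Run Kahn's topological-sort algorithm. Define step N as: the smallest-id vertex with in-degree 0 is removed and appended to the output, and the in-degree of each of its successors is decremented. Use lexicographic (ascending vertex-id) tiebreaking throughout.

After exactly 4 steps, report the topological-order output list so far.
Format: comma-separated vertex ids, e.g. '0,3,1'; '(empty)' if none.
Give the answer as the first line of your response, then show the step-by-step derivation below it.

0,3,2,1

step 1: output 0; order=[0]; indeg=(0,2,1,0,0,0,0,0)
step 2: output 3; order=[0,3]; indeg=(0,1,0,0,0,0,0,0)
step 3: output 2; order=[0,3,2]; indeg=(0,0,0,0,0,0,0,0)
step 4: output 1; order=[0,3,2,1]; indeg=(0,0,0,0,0,0,0,0)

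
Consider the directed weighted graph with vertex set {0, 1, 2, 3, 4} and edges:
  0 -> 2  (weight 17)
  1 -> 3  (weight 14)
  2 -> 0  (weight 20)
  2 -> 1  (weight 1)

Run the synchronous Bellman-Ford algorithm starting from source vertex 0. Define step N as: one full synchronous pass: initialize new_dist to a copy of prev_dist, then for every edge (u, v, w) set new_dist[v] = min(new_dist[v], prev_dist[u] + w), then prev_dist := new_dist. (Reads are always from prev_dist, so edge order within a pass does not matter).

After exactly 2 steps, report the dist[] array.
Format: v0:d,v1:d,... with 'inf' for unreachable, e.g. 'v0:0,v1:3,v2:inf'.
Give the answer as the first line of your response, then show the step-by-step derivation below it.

v0:0,v1:18,v2:17,v3:inf,v4:inf

step 1: dist = v0:0,v1:inf,v2:17,v3:inf,v4:inf
step 2: dist = v0:0,v1:18,v2:17,v3:inf,v4:inf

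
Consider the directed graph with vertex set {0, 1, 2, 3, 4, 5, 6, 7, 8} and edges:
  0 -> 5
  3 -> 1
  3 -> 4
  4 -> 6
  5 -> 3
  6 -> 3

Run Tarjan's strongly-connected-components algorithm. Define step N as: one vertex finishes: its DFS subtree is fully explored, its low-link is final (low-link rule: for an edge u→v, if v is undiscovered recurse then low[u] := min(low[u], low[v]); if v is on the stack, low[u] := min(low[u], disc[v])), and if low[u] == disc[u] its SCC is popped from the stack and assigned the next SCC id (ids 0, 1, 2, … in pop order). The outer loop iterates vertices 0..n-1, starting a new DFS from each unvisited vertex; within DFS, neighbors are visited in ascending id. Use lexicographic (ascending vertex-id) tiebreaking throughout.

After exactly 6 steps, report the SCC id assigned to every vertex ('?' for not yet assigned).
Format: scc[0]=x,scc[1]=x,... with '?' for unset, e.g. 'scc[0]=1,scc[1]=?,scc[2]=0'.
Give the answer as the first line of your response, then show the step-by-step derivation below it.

scc[0]=3,scc[1]=0,scc[2]=?,scc[3]=1,scc[4]=1,scc[5]=2,scc[6]=1,scc[7]=?,scc[8]=?

step 1: low=(low[0]=0,low[1]=3,low[2]=?,low[3]=2,low[4]=?,low[5]=1,low[6]=?,low[7]=?,low[8]=?); scc=(scc[0]=?,scc[1]=0,scc[2]=?,scc[3]=?,scc[4]=?,scc[5]=?,scc[6]=?,scc[7]=?,scc[8]=?)
step 2: low=(low[0]=0,low[1]=3,low[2]=?,low[3]=2,low[4]=4,low[5]=1,low[6]=2,low[7]=?,low[8]=?); scc=(scc[0]=?,scc[1]=0,scc[2]=?,scc[3]=?,scc[4]=?,scc[5]=?,scc[6]=?,scc[7]=?,scc[8]=?)
step 3: low=(low[0]=0,low[1]=3,low[2]=?,low[3]=2,low[4]=2,low[5]=1,low[6]=2,low[7]=?,low[8]=?); scc=(scc[0]=?,scc[1]=0,scc[2]=?,scc[3]=?,scc[4]=?,scc[5]=?,scc[6]=?,scc[7]=?,scc[8]=?)
step 4: low=(low[0]=0,low[1]=3,low[2]=?,low[3]=2,low[4]=2,low[5]=1,low[6]=2,low[7]=?,low[8]=?); scc=(scc[0]=?,scc[1]=0,scc[2]=?,scc[3]=1,scc[4]=1,scc[5]=?,scc[6]=1,scc[7]=?,scc[8]=?)
step 5: low=(low[0]=0,low[1]=3,low[2]=?,low[3]=2,low[4]=2,low[5]=1,low[6]=2,low[7]=?,low[8]=?); scc=(scc[0]=?,scc[1]=0,scc[2]=?,scc[3]=1,scc[4]=1,scc[5]=2,scc[6]=1,scc[7]=?,scc[8]=?)
step 6: low=(low[0]=0,low[1]=3,low[2]=?,low[3]=2,low[4]=2,low[5]=1,low[6]=2,low[7]=?,low[8]=?); scc=(scc[0]=3,scc[1]=0,scc[2]=?,scc[3]=1,scc[4]=1,scc[5]=2,scc[6]=1,scc[7]=?,scc[8]=?)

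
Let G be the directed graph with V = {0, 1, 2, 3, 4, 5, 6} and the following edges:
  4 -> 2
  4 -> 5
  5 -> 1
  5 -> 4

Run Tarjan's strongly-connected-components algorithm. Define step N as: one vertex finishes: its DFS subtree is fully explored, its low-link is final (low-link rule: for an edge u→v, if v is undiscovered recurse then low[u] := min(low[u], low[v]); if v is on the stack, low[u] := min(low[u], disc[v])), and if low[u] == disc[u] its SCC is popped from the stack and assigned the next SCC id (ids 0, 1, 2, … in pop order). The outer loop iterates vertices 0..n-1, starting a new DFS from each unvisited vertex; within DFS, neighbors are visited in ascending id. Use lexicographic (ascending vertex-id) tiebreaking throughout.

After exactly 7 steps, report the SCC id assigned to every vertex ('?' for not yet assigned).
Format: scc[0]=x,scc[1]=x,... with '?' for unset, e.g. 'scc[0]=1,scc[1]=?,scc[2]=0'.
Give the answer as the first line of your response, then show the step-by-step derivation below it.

scc[0]=0,scc[1]=1,scc[2]=2,scc[3]=3,scc[4]=4,scc[5]=4,scc[6]=5

step 1: low=(low[0]=0,low[1]=?,low[2]=?,low[3]=?,low[4]=?,low[5]=?,low[6]=?); scc=(scc[0]=0,scc[1]=?,scc[2]=?,scc[3]=?,scc[4]=?,scc[5]=?,scc[6]=?)
step 2: low=(low[0]=0,low[1]=1,low[2]=?,low[3]=?,low[4]=?,low[5]=?,low[6]=?); scc=(scc[0]=0,scc[1]=1,scc[2]=?,scc[3]=?,scc[4]=?,scc[5]=?,scc[6]=?)
step 3: low=(low[0]=0,low[1]=1,low[2]=2,low[3]=?,low[4]=?,low[5]=?,low[6]=?); scc=(scc[0]=0,scc[1]=1,scc[2]=2,scc[3]=?,scc[4]=?,scc[5]=?,scc[6]=?)
step 4: low=(low[0]=0,low[1]=1,low[2]=2,low[3]=3,low[4]=?,low[5]=?,low[6]=?); scc=(scc[0]=0,scc[1]=1,scc[2]=2,scc[3]=3,scc[4]=?,scc[5]=?,scc[6]=?)
step 5: low=(low[0]=0,low[1]=1,low[2]=2,low[3]=3,low[4]=4,low[5]=4,low[6]=?); scc=(scc[0]=0,scc[1]=1,scc[2]=2,scc[3]=3,scc[4]=?,scc[5]=?,scc[6]=?)
step 6: low=(low[0]=0,low[1]=1,low[2]=2,low[3]=3,low[4]=4,low[5]=4,low[6]=?); scc=(scc[0]=0,scc[1]=1,scc[2]=2,scc[3]=3,scc[4]=4,scc[5]=4,scc[6]=?)
step 7: low=(low[0]=0,low[1]=1,low[2]=2,low[3]=3,low[4]=4,low[5]=4,low[6]=6); scc=(scc[0]=0,scc[1]=1,scc[2]=2,scc[3]=3,scc[4]=4,scc[5]=4,scc[6]=5)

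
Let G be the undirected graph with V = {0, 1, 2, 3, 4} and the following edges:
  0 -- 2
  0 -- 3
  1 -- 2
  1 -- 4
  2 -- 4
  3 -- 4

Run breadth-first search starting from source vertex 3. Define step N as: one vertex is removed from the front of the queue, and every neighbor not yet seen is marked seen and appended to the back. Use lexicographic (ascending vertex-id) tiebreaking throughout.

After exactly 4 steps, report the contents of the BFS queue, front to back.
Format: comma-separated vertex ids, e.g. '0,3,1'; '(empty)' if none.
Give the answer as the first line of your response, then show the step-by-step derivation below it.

1

step 1: dequeue 3; queue=[0,4]; order=3
step 2: dequeue 0; queue=[4,2]; order=3,0
step 3: dequeue 4; queue=[2,1]; order=3,0,4
step 4: dequeue 2; queue=[1]; order=3,0,4,2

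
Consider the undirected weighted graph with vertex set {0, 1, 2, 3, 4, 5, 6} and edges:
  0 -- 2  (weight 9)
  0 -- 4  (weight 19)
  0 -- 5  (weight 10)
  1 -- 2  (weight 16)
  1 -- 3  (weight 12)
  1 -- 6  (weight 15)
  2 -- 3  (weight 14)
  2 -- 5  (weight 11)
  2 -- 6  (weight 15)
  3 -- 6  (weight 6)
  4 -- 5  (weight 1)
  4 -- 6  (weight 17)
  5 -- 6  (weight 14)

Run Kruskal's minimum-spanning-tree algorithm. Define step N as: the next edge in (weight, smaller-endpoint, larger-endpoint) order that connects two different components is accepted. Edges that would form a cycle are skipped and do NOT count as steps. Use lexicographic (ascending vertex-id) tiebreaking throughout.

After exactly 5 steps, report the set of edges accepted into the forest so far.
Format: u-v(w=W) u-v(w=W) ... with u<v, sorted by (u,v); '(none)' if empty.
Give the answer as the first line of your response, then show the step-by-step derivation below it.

0-2(w=9) 0-5(w=10) 1-3(w=12) 3-6(w=6) 4-5(w=1)

step 1: add edge 4-5 (w=1); MST = {4-5(w=1)}
step 2: add edge 3-6 (w=6); MST = {3-6(w=6) 4-5(w=1)}
step 3: add edge 0-2 (w=9); MST = {0-2(w=9) 3-6(w=6) 4-5(w=1)}
step 4: add edge 0-5 (w=10); MST = {0-2(w=9) 0-5(w=10) 3-6(w=6) 4-5(w=1)}
step 5: add edge 1-3 (w=12); MST = {0-2(w=9) 0-5(w=10) 1-3(w=12) 3-6(w=6) 4-5(w=1)}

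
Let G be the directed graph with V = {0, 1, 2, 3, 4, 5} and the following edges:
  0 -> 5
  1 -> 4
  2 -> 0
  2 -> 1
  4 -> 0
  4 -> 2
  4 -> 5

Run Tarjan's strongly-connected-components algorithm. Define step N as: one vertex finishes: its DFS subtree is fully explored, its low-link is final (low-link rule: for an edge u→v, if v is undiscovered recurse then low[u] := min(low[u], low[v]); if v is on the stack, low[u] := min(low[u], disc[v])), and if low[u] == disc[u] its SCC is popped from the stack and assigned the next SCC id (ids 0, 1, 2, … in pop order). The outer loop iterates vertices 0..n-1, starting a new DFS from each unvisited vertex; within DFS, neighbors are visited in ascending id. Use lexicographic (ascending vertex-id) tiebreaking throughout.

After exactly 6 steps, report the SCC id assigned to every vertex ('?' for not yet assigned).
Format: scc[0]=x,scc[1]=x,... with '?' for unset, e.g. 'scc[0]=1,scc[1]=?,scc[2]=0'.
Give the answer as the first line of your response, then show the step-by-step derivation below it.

scc[0]=1,scc[1]=2,scc[2]=2,scc[3]=3,scc[4]=2,scc[5]=0

step 1: low=(low[0]=0,low[1]=?,low[2]=?,low[3]=?,low[4]=?,low[5]=1); scc=(scc[0]=?,scc[1]=?,scc[2]=?,scc[3]=?,scc[4]=?,scc[5]=0)
step 2: low=(low[0]=0,low[1]=?,low[2]=?,low[3]=?,low[4]=?,low[5]=1); scc=(scc[0]=1,scc[1]=?,scc[2]=?,scc[3]=?,scc[4]=?,scc[5]=0)
step 3: low=(low[0]=0,low[1]=2,low[2]=2,low[3]=?,low[4]=3,low[5]=1); scc=(scc[0]=1,scc[1]=?,scc[2]=?,scc[3]=?,scc[4]=?,scc[5]=0)
step 4: low=(low[0]=0,low[1]=2,low[2]=2,low[3]=?,low[4]=2,low[5]=1); scc=(scc[0]=1,scc[1]=?,scc[2]=?,scc[3]=?,scc[4]=?,scc[5]=0)
step 5: low=(low[0]=0,low[1]=2,low[2]=2,low[3]=?,low[4]=2,low[5]=1); scc=(scc[0]=1,scc[1]=2,scc[2]=2,scc[3]=?,scc[4]=2,scc[5]=0)
step 6: low=(low[0]=0,low[1]=2,low[2]=2,low[3]=5,low[4]=2,low[5]=1); scc=(scc[0]=1,scc[1]=2,scc[2]=2,scc[3]=3,scc[4]=2,scc[5]=0)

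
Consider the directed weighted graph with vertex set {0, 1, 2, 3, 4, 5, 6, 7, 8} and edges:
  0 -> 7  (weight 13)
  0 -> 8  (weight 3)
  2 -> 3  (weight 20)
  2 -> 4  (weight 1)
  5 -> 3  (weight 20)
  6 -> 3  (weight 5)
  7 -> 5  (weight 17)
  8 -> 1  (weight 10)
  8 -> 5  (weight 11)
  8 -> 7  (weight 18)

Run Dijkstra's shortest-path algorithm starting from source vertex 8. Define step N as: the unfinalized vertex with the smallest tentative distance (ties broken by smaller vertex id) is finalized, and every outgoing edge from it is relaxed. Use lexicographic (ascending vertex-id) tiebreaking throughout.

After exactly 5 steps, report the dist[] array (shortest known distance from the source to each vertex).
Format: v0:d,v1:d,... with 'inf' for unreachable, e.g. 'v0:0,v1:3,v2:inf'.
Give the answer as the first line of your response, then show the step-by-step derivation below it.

v0:inf,v1:10,v2:inf,v3:31,v4:inf,v5:11,v6:inf,v7:18,v8:0

step 1: dist = v0:inf,v1:10,v2:inf,v3:inf,v4:inf,v5:11,v6:inf,v7:18,v8:0
step 2: dist = v0:inf,v1:10,v2:inf,v3:inf,v4:inf,v5:11,v6:inf,v7:18,v8:0
step 3: dist = v0:inf,v1:10,v2:inf,v3:31,v4:inf,v5:11,v6:inf,v7:18,v8:0
step 4: dist = v0:inf,v1:10,v2:inf,v3:31,v4:inf,v5:11,v6:inf,v7:18,v8:0
step 5: dist = v0:inf,v1:10,v2:inf,v3:31,v4:inf,v5:11,v6:inf,v7:18,v8:0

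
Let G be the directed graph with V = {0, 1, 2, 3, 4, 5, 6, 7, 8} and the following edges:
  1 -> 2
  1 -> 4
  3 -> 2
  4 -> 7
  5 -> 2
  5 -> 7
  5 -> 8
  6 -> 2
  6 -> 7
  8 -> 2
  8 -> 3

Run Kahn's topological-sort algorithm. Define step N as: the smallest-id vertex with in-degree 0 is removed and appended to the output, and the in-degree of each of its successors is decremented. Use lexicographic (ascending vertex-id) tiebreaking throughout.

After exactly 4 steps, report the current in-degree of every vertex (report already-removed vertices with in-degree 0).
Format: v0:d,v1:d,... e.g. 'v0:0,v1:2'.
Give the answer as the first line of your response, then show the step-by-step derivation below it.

v0:0,v1:0,v2:3,v3:1,v4:0,v5:0,v6:0,v7:1,v8:0

step 1: output 0; order=[0]; indeg=(0,0,5,1,1,0,0,3,1)
step 2: output 1; order=[0,1]; indeg=(0,0,4,1,0,0,0,3,1)
step 3: output 4; order=[0,1,4]; indeg=(0,0,4,1,0,0,0,2,1)
step 4: output 5; order=[0,1,4,5]; indeg=(0,0,3,1,0,0,0,1,0)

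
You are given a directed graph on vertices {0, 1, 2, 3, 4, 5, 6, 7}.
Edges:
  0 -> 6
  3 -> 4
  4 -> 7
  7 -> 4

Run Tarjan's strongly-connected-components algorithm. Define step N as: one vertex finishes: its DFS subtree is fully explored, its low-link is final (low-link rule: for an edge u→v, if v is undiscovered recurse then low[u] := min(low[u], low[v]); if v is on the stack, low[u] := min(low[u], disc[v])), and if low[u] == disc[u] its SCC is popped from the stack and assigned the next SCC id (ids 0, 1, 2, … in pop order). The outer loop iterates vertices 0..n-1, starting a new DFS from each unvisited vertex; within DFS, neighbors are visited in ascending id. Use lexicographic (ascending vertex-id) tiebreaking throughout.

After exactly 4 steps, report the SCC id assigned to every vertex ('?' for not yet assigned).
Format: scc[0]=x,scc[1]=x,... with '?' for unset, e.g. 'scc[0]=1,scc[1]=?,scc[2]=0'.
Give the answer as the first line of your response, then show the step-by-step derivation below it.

scc[0]=1,scc[1]=2,scc[2]=3,scc[3]=?,scc[4]=?,scc[5]=?,scc[6]=0,scc[7]=?

step 1: low=(low[0]=0,low[1]=?,low[2]=?,low[3]=?,low[4]=?,low[5]=?,low[6]=1,low[7]=?); scc=(scc[0]=?,scc[1]=?,scc[2]=?,scc[3]=?,scc[4]=?,scc[5]=?,scc[6]=0,scc[7]=?)
step 2: low=(low[0]=0,low[1]=?,low[2]=?,low[3]=?,low[4]=?,low[5]=?,low[6]=1,low[7]=?); scc=(scc[0]=1,scc[1]=?,scc[2]=?,scc[3]=?,scc[4]=?,scc[5]=?,scc[6]=0,scc[7]=?)
step 3: low=(low[0]=0,low[1]=2,low[2]=?,low[3]=?,low[4]=?,low[5]=?,low[6]=1,low[7]=?); scc=(scc[0]=1,scc[1]=2,scc[2]=?,scc[3]=?,scc[4]=?,scc[5]=?,scc[6]=0,scc[7]=?)
step 4: low=(low[0]=0,low[1]=2,low[2]=3,low[3]=?,low[4]=?,low[5]=?,low[6]=1,low[7]=?); scc=(scc[0]=1,scc[1]=2,scc[2]=3,scc[3]=?,scc[4]=?,scc[5]=?,scc[6]=0,scc[7]=?)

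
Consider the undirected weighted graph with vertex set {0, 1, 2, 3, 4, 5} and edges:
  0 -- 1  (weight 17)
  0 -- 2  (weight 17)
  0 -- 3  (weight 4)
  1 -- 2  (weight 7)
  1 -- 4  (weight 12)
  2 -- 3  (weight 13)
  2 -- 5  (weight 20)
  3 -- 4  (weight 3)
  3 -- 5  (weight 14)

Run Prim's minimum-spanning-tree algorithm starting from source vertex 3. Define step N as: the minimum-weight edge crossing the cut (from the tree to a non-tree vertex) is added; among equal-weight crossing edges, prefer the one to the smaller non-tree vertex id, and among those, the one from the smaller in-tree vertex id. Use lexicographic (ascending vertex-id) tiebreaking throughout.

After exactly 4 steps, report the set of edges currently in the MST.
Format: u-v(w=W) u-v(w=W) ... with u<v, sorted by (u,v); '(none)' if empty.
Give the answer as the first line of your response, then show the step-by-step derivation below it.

0-3(w=4) 1-2(w=7) 1-4(w=12) 3-4(w=3)

step 1: add edge 3-4 (w=3); MST = {3-4(w=3)}
step 2: add edge 0-3 (w=4); MST = {0-3(w=4) 3-4(w=3)}
step 3: add edge 1-4 (w=12); MST = {0-3(w=4) 1-4(w=12) 3-4(w=3)}
step 4: add edge 1-2 (w=7); MST = {0-3(w=4) 1-2(w=7) 1-4(w=12) 3-4(w=3)}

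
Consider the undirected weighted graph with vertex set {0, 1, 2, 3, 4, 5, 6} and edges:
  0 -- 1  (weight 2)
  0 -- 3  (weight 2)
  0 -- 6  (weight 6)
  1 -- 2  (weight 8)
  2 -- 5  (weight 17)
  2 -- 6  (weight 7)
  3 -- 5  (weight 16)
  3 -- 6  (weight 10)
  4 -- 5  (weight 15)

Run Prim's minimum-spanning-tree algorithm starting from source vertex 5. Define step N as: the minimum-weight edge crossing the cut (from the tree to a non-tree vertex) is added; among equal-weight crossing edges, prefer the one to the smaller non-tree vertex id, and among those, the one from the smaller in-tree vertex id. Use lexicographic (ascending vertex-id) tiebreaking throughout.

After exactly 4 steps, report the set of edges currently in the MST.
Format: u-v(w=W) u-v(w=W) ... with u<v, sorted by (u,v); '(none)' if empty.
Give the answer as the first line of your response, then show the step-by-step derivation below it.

0-1(w=2) 0-3(w=2) 3-5(w=16) 4-5(w=15)

step 1: add edge 4-5 (w=15); MST = {4-5(w=15)}
step 2: add edge 3-5 (w=16); MST = {3-5(w=16) 4-5(w=15)}
step 3: add edge 0-3 (w=2); MST = {0-3(w=2) 3-5(w=16) 4-5(w=15)}
step 4: add edge 0-1 (w=2); MST = {0-1(w=2) 0-3(w=2) 3-5(w=16) 4-5(w=15)}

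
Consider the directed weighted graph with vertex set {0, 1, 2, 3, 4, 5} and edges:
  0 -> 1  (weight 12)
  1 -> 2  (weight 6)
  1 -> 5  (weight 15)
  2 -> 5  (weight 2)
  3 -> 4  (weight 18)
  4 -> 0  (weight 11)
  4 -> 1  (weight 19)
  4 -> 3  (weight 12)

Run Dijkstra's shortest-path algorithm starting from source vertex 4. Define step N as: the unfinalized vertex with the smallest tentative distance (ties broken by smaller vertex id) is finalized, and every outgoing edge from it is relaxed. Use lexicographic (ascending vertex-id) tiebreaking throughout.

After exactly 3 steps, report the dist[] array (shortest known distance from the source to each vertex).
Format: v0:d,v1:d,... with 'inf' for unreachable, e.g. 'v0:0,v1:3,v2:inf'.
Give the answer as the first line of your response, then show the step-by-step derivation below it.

v0:11,v1:19,v2:inf,v3:12,v4:0,v5:inf

step 1: dist = v0:11,v1:19,v2:inf,v3:12,v4:0,v5:inf
step 2: dist = v0:11,v1:19,v2:inf,v3:12,v4:0,v5:inf
step 3: dist = v0:11,v1:19,v2:inf,v3:12,v4:0,v5:inf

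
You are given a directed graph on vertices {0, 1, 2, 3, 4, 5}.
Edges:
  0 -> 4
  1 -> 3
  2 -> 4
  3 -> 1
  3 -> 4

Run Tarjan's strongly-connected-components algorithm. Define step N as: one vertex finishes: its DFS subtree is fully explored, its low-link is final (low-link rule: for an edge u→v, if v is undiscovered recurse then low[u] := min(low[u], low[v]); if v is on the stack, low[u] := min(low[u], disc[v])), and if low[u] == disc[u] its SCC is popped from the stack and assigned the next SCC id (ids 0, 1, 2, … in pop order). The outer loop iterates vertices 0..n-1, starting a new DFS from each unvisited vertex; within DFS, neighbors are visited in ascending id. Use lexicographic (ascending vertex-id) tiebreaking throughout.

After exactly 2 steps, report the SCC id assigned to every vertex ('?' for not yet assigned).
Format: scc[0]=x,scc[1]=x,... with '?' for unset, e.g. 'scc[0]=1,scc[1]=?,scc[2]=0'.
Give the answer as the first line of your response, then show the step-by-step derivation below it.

scc[0]=1,scc[1]=?,scc[2]=?,scc[3]=?,scc[4]=0,scc[5]=?

step 1: low=(low[0]=0,low[1]=?,low[2]=?,low[3]=?,low[4]=1,low[5]=?); scc=(scc[0]=?,scc[1]=?,scc[2]=?,scc[3]=?,scc[4]=0,scc[5]=?)
step 2: low=(low[0]=0,low[1]=?,low[2]=?,low[3]=?,low[4]=1,low[5]=?); scc=(scc[0]=1,scc[1]=?,scc[2]=?,scc[3]=?,scc[4]=0,scc[5]=?)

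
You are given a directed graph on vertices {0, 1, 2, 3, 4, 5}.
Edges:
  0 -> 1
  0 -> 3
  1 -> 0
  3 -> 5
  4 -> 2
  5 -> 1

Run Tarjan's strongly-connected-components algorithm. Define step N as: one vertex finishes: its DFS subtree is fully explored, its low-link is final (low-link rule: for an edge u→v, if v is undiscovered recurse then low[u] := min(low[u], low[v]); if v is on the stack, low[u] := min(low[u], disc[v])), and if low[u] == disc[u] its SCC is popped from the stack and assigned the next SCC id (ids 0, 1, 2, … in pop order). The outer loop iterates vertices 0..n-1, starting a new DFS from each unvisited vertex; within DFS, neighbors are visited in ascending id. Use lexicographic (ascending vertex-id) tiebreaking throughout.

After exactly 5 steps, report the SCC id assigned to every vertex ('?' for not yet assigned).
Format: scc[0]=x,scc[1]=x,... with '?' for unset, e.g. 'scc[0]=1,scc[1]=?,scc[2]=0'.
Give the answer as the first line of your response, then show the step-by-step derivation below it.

scc[0]=0,scc[1]=0,scc[2]=1,scc[3]=0,scc[4]=?,scc[5]=0

step 1: low=(low[0]=0,low[1]=0,low[2]=?,low[3]=?,low[4]=?,low[5]=?); scc=(scc[0]=?,scc[1]=?,scc[2]=?,scc[3]=?,scc[4]=?,scc[5]=?)
step 2: low=(low[0]=0,low[1]=0,low[2]=?,low[3]=2,low[4]=?,low[5]=1); scc=(scc[0]=?,scc[1]=?,scc[2]=?,scc[3]=?,scc[4]=?,scc[5]=?)
step 3: low=(low[0]=0,low[1]=0,low[2]=?,low[3]=1,low[4]=?,low[5]=1); scc=(scc[0]=?,scc[1]=?,scc[2]=?,scc[3]=?,scc[4]=?,scc[5]=?)
step 4: low=(low[0]=0,low[1]=0,low[2]=?,low[3]=1,low[4]=?,low[5]=1); scc=(scc[0]=0,scc[1]=0,scc[2]=?,scc[3]=0,scc[4]=?,scc[5]=0)
step 5: low=(low[0]=0,low[1]=0,low[2]=4,low[3]=1,low[4]=?,low[5]=1); scc=(scc[0]=0,scc[1]=0,scc[2]=1,scc[3]=0,scc[4]=?,scc[5]=0)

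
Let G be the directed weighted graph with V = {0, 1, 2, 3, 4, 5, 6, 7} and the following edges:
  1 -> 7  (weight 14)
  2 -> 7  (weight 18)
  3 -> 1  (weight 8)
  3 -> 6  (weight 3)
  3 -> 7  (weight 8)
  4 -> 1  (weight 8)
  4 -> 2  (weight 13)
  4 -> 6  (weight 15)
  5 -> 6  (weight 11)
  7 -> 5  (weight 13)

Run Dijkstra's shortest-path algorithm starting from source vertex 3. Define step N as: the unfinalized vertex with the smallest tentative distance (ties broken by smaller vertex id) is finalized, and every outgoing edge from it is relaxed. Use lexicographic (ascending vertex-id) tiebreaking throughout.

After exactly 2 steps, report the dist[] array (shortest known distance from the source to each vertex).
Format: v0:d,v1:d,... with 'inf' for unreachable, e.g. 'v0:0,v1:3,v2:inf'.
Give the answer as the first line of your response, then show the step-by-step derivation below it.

v0:inf,v1:8,v2:inf,v3:0,v4:inf,v5:inf,v6:3,v7:8

step 1: dist = v0:inf,v1:8,v2:inf,v3:0,v4:inf,v5:inf,v6:3,v7:8
step 2: dist = v0:inf,v1:8,v2:inf,v3:0,v4:inf,v5:inf,v6:3,v7:8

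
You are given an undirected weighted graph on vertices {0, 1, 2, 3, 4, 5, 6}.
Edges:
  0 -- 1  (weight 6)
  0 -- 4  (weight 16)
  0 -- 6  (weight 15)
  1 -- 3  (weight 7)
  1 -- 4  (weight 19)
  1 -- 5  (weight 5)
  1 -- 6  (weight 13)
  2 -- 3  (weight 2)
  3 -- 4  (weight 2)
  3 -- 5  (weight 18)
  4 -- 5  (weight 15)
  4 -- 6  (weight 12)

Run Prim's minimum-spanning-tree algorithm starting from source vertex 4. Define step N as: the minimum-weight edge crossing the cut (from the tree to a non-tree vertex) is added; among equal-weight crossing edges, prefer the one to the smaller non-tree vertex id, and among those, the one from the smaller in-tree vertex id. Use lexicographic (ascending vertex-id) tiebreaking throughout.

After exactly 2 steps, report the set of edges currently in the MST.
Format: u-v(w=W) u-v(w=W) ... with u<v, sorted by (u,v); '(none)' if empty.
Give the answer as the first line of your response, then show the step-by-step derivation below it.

2-3(w=2) 3-4(w=2)

step 1: add edge 3-4 (w=2); MST = {3-4(w=2)}
step 2: add edge 2-3 (w=2); MST = {2-3(w=2) 3-4(w=2)}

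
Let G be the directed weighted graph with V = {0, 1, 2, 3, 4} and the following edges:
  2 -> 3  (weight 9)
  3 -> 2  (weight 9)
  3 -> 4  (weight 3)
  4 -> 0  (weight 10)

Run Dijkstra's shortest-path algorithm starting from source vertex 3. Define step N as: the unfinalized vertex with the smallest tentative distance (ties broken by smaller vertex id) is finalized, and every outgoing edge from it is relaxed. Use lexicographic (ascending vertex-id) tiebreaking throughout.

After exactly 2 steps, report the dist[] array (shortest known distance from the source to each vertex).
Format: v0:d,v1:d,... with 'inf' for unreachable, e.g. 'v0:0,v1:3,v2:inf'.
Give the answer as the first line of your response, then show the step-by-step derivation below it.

v0:13,v1:inf,v2:9,v3:0,v4:3

step 1: dist = v0:inf,v1:inf,v2:9,v3:0,v4:3
step 2: dist = v0:13,v1:inf,v2:9,v3:0,v4:3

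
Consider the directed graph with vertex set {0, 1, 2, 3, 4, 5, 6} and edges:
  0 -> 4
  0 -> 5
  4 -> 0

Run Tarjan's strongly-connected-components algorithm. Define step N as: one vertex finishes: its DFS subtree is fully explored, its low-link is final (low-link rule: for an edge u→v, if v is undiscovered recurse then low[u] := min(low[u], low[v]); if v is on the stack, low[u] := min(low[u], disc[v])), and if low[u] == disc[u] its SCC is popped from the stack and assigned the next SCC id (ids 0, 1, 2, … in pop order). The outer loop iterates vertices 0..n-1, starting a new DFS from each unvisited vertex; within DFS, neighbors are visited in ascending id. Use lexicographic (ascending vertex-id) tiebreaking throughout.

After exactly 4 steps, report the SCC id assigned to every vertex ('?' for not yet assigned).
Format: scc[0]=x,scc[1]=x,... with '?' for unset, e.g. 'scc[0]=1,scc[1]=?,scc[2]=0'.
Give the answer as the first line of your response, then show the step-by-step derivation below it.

scc[0]=1,scc[1]=2,scc[2]=?,scc[3]=?,scc[4]=1,scc[5]=0,scc[6]=?

step 1: low=(low[0]=0,low[1]=?,low[2]=?,low[3]=?,low[4]=0,low[5]=?,low[6]=?); scc=(scc[0]=?,scc[1]=?,scc[2]=?,scc[3]=?,scc[4]=?,scc[5]=?,scc[6]=?)
step 2: low=(low[0]=0,low[1]=?,low[2]=?,low[3]=?,low[4]=0,low[5]=2,low[6]=?); scc=(scc[0]=?,scc[1]=?,scc[2]=?,scc[3]=?,scc[4]=?,scc[5]=0,scc[6]=?)
step 3: low=(low[0]=0,low[1]=?,low[2]=?,low[3]=?,low[4]=0,low[5]=2,low[6]=?); scc=(scc[0]=1,scc[1]=?,scc[2]=?,scc[3]=?,scc[4]=1,scc[5]=0,scc[6]=?)
step 4: low=(low[0]=0,low[1]=3,low[2]=?,low[3]=?,low[4]=0,low[5]=2,low[6]=?); scc=(scc[0]=1,scc[1]=2,scc[2]=?,scc[3]=?,scc[4]=1,scc[5]=0,scc[6]=?)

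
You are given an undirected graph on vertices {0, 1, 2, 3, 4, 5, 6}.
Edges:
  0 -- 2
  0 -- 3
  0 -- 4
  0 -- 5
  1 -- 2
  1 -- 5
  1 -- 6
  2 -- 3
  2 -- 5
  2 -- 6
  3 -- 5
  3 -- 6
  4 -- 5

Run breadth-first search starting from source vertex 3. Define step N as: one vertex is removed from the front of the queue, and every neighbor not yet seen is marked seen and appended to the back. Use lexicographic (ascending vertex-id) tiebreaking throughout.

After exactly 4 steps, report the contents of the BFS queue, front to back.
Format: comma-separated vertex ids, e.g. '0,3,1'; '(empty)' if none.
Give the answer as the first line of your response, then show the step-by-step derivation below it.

6,4,1

step 1: dequeue 3; queue=[0,2,5,6]; order=3
step 2: dequeue 0; queue=[2,5,6,4]; order=3,0
step 3: dequeue 2; queue=[5,6,4,1]; order=3,0,2
step 4: dequeue 5; queue=[6,4,1]; order=3,0,2,5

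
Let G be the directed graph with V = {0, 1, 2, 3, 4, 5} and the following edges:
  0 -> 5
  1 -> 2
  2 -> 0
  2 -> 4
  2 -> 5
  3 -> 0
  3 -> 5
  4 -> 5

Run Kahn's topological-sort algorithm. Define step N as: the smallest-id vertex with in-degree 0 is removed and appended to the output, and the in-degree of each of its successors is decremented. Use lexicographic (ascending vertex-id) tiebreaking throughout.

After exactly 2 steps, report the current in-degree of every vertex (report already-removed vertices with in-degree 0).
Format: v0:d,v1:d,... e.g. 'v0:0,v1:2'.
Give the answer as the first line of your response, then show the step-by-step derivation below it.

v0:1,v1:0,v2:0,v3:0,v4:0,v5:3

step 1: output 1; order=[1]; indeg=(2,0,0,0,1,4)
step 2: output 2; order=[1,2]; indeg=(1,0,0,0,0,3)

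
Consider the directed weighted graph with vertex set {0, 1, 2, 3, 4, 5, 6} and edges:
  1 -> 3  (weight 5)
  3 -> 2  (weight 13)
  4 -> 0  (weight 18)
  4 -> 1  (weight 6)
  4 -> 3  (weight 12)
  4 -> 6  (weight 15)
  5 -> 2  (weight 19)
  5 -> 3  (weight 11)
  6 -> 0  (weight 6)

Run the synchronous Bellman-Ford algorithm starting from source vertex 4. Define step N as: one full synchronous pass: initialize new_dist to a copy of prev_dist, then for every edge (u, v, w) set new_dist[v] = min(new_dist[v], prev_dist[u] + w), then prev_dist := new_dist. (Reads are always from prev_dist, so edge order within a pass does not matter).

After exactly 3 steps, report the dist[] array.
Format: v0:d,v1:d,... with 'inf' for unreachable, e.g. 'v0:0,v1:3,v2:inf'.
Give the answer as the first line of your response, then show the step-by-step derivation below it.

v0:18,v1:6,v2:24,v3:11,v4:0,v5:inf,v6:15

step 1: dist = v0:18,v1:6,v2:inf,v3:12,v4:0,v5:inf,v6:15
step 2: dist = v0:18,v1:6,v2:25,v3:11,v4:0,v5:inf,v6:15
step 3: dist = v0:18,v1:6,v2:24,v3:11,v4:0,v5:inf,v6:15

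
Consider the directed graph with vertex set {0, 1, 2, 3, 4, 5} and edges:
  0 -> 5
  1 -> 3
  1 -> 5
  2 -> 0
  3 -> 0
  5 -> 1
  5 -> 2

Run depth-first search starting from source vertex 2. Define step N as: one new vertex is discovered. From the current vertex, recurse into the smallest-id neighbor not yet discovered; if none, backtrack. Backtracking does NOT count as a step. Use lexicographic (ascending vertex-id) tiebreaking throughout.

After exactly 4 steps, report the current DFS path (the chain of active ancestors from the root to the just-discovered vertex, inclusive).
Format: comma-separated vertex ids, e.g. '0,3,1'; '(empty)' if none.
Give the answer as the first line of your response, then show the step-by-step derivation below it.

2,0,5,1

step 1: discover 2; path=2; order=2
step 2: discover 0; path=2>0; order=2,0
step 3: discover 5; path=2>0>5; order=2,0,5
step 4: discover 1; path=2>0>5>1; order=2,0,5,1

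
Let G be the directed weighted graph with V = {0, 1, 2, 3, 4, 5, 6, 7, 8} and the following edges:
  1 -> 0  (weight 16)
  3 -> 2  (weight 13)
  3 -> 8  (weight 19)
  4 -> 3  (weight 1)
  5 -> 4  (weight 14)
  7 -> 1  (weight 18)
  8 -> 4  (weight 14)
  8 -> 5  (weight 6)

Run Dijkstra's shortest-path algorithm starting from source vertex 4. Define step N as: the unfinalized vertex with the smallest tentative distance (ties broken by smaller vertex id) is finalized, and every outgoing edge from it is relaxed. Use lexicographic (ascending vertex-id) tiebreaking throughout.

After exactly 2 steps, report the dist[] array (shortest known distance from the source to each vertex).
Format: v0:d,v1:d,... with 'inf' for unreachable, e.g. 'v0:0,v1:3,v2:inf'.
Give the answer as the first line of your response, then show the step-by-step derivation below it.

v0:inf,v1:inf,v2:14,v3:1,v4:0,v5:inf,v6:inf,v7:inf,v8:20

step 1: dist = v0:inf,v1:inf,v2:inf,v3:1,v4:0,v5:inf,v6:inf,v7:inf,v8:inf
step 2: dist = v0:inf,v1:inf,v2:14,v3:1,v4:0,v5:inf,v6:inf,v7:inf,v8:20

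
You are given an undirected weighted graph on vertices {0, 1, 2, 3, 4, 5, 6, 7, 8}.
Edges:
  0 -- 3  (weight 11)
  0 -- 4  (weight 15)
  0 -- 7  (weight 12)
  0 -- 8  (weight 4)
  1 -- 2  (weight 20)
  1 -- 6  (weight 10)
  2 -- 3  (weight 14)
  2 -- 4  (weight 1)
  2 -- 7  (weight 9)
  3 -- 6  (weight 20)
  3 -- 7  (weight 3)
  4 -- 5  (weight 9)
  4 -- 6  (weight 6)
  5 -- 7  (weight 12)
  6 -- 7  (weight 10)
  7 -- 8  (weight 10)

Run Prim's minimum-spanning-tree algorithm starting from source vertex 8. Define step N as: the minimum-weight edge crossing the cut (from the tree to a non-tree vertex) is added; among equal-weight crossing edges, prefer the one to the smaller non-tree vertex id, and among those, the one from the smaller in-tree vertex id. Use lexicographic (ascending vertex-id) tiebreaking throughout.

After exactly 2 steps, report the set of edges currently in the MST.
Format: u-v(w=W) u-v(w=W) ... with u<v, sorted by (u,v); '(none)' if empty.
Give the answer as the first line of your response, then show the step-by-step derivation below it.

0-8(w=4) 7-8(w=10)

step 1: add edge 0-8 (w=4); MST = {0-8(w=4)}
step 2: add edge 7-8 (w=10); MST = {0-8(w=4) 7-8(w=10)}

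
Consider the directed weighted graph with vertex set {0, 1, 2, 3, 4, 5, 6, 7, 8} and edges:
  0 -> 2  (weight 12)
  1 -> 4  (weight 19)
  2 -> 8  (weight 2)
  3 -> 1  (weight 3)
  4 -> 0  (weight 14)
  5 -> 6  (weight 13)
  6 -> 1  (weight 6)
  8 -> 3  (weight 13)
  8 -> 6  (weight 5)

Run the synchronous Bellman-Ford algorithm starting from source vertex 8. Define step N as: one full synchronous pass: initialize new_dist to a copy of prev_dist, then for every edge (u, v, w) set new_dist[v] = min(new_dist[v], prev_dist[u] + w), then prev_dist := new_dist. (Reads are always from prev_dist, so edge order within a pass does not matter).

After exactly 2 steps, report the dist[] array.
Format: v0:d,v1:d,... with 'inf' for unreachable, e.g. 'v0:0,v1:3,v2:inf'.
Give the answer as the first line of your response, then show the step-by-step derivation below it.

v0:inf,v1:11,v2:inf,v3:13,v4:inf,v5:inf,v6:5,v7:inf,v8:0

step 1: dist = v0:inf,v1:inf,v2:inf,v3:13,v4:inf,v5:inf,v6:5,v7:inf,v8:0
step 2: dist = v0:inf,v1:11,v2:inf,v3:13,v4:inf,v5:inf,v6:5,v7:inf,v8:0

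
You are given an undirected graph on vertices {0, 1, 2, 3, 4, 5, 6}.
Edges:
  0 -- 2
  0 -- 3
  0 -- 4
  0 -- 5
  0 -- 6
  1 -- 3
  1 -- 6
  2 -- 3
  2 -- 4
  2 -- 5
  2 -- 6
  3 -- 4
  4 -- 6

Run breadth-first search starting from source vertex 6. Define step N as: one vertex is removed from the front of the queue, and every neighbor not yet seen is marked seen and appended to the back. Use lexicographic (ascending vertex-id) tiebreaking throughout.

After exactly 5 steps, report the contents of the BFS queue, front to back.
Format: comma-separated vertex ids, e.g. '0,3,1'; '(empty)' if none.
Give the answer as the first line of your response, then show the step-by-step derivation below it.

3,5

step 1: dequeue 6; queue=[0,1,2,4]; order=6
step 2: dequeue 0; queue=[1,2,4,3,5]; order=6,0
step 3: dequeue 1; queue=[2,4,3,5]; order=6,0,1
step 4: dequeue 2; queue=[4,3,5]; order=6,0,1,2
step 5: dequeue 4; queue=[3,5]; order=6,0,1,2,4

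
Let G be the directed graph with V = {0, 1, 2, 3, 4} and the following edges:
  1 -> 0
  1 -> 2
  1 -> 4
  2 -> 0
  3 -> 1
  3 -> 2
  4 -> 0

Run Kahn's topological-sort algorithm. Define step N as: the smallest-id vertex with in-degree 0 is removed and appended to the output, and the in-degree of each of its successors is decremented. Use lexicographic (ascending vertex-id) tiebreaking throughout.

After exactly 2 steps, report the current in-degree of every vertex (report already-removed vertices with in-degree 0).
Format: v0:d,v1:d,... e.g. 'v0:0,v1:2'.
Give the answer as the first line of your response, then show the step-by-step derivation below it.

v0:2,v1:0,v2:0,v3:0,v4:0

step 1: output 3; order=[3]; indeg=(3,0,1,0,1)
step 2: output 1; order=[3,1]; indeg=(2,0,0,0,0)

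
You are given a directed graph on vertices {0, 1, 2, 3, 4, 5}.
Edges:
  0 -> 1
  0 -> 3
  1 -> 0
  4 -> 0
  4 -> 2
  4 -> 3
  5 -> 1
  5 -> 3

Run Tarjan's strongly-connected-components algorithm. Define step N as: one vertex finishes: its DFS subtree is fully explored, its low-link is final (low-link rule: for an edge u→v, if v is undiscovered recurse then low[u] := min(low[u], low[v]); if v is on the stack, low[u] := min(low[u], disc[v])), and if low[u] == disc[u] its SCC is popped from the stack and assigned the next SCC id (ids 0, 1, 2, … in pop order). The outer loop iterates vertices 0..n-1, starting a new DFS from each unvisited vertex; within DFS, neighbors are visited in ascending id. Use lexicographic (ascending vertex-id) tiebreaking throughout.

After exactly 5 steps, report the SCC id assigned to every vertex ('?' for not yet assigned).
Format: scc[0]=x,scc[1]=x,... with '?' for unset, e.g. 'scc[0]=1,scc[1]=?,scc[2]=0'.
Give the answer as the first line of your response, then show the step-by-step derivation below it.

scc[0]=1,scc[1]=1,scc[2]=2,scc[3]=0,scc[4]=3,scc[5]=?

step 1: low=(low[0]=0,low[1]=0,low[2]=?,low[3]=?,low[4]=?,low[5]=?); scc=(scc[0]=?,scc[1]=?,scc[2]=?,scc[3]=?,scc[4]=?,scc[5]=?)
step 2: low=(low[0]=0,low[1]=0,low[2]=?,low[3]=2,low[4]=?,low[5]=?); scc=(scc[0]=?,scc[1]=?,scc[2]=?,scc[3]=0,scc[4]=?,scc[5]=?)
step 3: low=(low[0]=0,low[1]=0,low[2]=?,low[3]=2,low[4]=?,low[5]=?); scc=(scc[0]=1,scc[1]=1,scc[2]=?,scc[3]=0,scc[4]=?,scc[5]=?)
step 4: low=(low[0]=0,low[1]=0,low[2]=3,low[3]=2,low[4]=?,low[5]=?); scc=(scc[0]=1,scc[1]=1,scc[2]=2,scc[3]=0,scc[4]=?,scc[5]=?)
step 5: low=(low[0]=0,low[1]=0,low[2]=3,low[3]=2,low[4]=4,low[5]=?); scc=(scc[0]=1,scc[1]=1,scc[2]=2,scc[3]=0,scc[4]=3,scc[5]=?)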